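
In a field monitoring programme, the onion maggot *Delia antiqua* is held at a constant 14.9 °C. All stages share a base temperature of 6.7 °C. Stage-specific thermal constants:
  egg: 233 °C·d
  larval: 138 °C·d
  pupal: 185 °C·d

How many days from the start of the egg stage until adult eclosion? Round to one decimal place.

67.8 days

Daily accumulation at 14.9 °C = 14.9 − 6.7 = 8.2 DD/day.
Total K = 233 + 138 + 185 = 556 DD.
Total duration = 556 / 8.2 = 67.805 ≈ 67.8 days.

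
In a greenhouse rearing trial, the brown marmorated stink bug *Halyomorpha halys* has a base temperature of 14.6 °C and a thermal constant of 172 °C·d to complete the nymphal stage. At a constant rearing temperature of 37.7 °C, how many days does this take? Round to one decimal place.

Daily accumulation = 37.7 − 14.6 = 23.1 DD/day.
Duration = 172 / 23.1 = 7.446 ≈ 7.4 days.

7.4 days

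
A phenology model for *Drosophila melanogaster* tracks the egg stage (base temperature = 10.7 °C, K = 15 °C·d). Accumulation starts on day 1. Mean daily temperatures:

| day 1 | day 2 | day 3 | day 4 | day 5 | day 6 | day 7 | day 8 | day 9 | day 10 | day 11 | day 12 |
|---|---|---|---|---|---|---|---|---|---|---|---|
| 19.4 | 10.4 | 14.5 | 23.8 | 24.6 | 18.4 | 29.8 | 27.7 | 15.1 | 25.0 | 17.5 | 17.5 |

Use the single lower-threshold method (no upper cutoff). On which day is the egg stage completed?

day 4

Daily DD above 10.7 °C: 8.7, 0.0, 3.8, 13.1, 13.9, 7.7, 19.1, 17.0, 4.4, 14.3, 6.8, 6.8.
Cumulative: 8.7, 8.7, 12.5, 25.6, 39.5, 47.2, 66.3, 83.3, 87.7, 102.0, 108.8, 115.6.
The total first reaches 15 DD on day 4.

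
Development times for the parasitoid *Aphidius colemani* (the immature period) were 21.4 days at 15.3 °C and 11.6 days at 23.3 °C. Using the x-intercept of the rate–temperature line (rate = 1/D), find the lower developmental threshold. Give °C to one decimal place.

5.8 °C

Equal thermal constants: D₁(T₁ − T_b) = D₂(T₂ − T_b).
21.4·(15.3 − T_b) = 11.6·(23.3 − T_b)
T_b = (21.4·15.3 − 11.6·23.3) / (21.4 − 11.6) = 57.14 / 9.8 = 5.831 °C ≈ 5.8 °C.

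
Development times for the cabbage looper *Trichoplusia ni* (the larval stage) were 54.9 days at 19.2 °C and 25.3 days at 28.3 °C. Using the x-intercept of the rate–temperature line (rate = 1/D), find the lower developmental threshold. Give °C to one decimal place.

Equal thermal constants: D₁(T₁ − T_b) = D₂(T₂ − T_b).
54.9·(19.2 − T_b) = 25.3·(28.3 − T_b)
T_b = (54.9·19.2 − 25.3·28.3) / (54.9 − 25.3) = 338.09 / 29.6 = 11.422 °C ≈ 11.4 °C.

11.4 °C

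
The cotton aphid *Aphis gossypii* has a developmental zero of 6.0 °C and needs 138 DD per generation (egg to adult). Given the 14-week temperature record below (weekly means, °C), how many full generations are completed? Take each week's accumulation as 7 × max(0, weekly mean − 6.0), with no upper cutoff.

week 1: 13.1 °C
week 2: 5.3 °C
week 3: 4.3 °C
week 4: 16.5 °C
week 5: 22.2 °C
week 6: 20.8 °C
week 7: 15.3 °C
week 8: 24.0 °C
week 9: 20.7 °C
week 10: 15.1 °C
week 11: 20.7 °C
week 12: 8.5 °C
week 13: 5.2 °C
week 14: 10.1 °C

6 generations

Weekly DD (7 × max(0, T̄ − 6.0)): 49.7, 0.0, 0.0, 73.5, 113.4, 103.6, 65.1, 126.0, 102.9, 63.7, 102.9, 17.5, 0.0, 28.7.
Season total = 847.0 DD.
Complete generations = ⌊847.0 / 138⌋ = 6.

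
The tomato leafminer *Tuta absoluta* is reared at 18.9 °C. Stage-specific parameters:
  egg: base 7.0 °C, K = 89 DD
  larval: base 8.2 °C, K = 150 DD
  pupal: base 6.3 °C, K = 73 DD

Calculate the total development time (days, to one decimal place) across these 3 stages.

27.3 days

egg: 89 / (18.9 − 7.0) = 89 / 11.9 = 7.479 d.
larval: 150 / (18.9 − 8.2) = 150 / 10.7 = 14.019 d.
pupal: 73 / (18.9 − 6.3) = 73 / 12.6 = 5.794 d.
Sum = 27.291 ≈ 27.3 days.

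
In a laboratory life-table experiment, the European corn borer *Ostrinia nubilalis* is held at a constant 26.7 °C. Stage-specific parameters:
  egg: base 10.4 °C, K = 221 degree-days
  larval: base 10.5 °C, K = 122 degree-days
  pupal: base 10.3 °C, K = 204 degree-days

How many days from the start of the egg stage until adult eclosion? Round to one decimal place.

33.5 days

egg: 221 / (26.7 − 10.4) = 221 / 16.3 = 13.558 d.
larval: 122 / (26.7 − 10.5) = 122 / 16.2 = 7.531 d.
pupal: 204 / (26.7 − 10.3) = 204 / 16.4 = 12.439 d.
Sum = 33.528 ≈ 33.5 days.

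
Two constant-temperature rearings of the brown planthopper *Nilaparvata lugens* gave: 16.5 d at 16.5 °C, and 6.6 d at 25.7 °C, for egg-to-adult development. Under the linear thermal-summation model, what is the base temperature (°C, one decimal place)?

10.4 °C

Equal thermal constants: D₁(T₁ − T_b) = D₂(T₂ − T_b).
16.5·(16.5 − T_b) = 6.6·(25.7 − T_b)
T_b = (16.5·16.5 − 6.6·25.7) / (16.5 − 6.6) = 102.63 / 9.9 = 10.367 °C ≈ 10.4 °C.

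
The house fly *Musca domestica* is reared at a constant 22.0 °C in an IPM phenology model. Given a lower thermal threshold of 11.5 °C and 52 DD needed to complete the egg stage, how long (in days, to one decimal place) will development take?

5.0 days

Daily accumulation = 22.0 − 11.5 = 10.5 DD/day.
Duration = 52 / 10.5 = 4.952 ≈ 5.0 days.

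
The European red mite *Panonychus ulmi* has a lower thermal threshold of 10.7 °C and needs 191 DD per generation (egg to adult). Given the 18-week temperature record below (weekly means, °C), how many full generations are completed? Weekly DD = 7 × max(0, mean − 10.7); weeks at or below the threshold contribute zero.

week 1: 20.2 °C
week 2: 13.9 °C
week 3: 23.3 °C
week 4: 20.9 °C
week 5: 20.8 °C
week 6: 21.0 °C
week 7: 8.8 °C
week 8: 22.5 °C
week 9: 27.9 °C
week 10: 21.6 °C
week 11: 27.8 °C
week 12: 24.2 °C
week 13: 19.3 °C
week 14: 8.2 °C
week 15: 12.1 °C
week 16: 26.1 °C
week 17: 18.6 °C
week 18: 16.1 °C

6 generations

Weekly DD (7 × max(0, T̄ − 10.7)): 66.5, 22.4, 88.2, 71.4, 70.7, 72.1, 0.0, 82.6, 120.4, 76.3, 119.7, 94.5, 60.2, 0.0, 9.8, 107.8, 55.3, 37.8.
Season total = 1155.7 DD.
Complete generations = ⌊1155.7 / 191⌋ = 6.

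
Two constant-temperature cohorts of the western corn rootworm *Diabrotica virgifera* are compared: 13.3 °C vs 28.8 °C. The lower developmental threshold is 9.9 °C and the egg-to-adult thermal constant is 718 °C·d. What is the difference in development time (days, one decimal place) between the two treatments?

173.2 days

At 13.3 °C: 718 / (13.3 − 9.9) = 718 / 3.4 = 211.176 d.
At 28.8 °C: 718 / (28.8 − 9.9) = 718 / 18.9 = 37.989 d.
Difference = |211.176 − 37.989| = 173.187 ≈ 173.2 days.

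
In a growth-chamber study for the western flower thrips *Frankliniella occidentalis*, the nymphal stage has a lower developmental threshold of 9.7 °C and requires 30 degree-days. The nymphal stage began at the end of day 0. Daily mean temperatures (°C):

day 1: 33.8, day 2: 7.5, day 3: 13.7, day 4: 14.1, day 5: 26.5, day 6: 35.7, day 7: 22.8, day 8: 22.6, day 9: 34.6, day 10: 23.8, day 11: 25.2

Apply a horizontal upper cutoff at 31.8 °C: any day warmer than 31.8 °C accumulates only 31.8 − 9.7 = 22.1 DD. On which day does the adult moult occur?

day 4

Daily DD above 9.7 °C (capped at 22.1): 22.1, 0.0, 4.0, 4.4, 16.8, 22.1, 13.1, 12.9, 22.1, 14.1, 15.5.
Cumulative: 22.1, 22.1, 26.1, 30.5, 47.3, 69.4, 82.5, 95.4, 117.5, 131.6, 147.1.
The total first reaches 30 DD on day 4.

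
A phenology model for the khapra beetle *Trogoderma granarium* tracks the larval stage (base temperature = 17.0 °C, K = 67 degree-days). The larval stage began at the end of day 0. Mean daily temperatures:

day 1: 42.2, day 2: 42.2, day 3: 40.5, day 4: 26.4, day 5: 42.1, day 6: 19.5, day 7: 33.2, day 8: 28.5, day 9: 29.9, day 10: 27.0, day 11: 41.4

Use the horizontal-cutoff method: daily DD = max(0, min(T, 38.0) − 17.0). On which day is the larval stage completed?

day 4

Daily DD above 17.0 °C (capped at 21.0): 21.0, 21.0, 21.0, 9.4, 21.0, 2.5, 16.2, 11.5, 12.9, 10.0, 21.0.
Cumulative: 21.0, 42.0, 63.0, 72.4, 93.4, 95.9, 112.1, 123.6, 136.5, 146.5, 167.5.
The total first reaches 67 DD on day 4.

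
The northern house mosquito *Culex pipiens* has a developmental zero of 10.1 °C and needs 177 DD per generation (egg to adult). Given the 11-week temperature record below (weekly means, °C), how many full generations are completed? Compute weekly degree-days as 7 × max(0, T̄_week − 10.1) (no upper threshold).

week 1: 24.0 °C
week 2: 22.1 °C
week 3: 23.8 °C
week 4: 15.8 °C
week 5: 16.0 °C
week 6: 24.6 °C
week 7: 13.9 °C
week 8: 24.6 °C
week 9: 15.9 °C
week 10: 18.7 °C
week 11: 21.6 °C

4 generations

Weekly DD (7 × max(0, T̄ − 10.1)): 97.3, 84.0, 95.9, 39.9, 41.3, 101.5, 26.6, 101.5, 40.6, 60.2, 80.5.
Season total = 769.3 DD.
Complete generations = ⌊769.3 / 177⌋ = 4.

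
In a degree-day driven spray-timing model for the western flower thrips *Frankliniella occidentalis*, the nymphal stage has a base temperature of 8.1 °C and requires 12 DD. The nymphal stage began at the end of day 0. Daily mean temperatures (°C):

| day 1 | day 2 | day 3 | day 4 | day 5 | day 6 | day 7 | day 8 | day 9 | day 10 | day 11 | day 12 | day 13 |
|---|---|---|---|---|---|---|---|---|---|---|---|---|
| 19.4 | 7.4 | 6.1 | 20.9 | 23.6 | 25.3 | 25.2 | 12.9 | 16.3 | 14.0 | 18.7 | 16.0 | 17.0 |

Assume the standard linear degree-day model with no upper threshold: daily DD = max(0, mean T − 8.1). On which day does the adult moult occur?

day 4

Daily DD above 8.1 °C: 11.3, 0.0, 0.0, 12.8, 15.5, 17.2, 17.1, 4.8, 8.2, 5.9, 10.6, 7.9, 8.9.
Cumulative: 11.3, 11.3, 11.3, 24.1, 39.6, 56.8, 73.9, 78.7, 86.9, 92.8, 103.4, 111.3, 120.2.
The total first reaches 12 DD on day 4.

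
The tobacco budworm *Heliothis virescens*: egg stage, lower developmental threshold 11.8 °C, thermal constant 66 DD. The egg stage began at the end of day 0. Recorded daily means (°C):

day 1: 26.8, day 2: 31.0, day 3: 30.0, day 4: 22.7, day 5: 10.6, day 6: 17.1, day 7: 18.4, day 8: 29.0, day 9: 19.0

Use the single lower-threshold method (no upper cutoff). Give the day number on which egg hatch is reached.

day 6

Daily DD above 11.8 °C: 15.0, 19.2, 18.2, 10.9, 0.0, 5.3, 6.6, 17.2, 7.2.
Cumulative: 15.0, 34.2, 52.4, 63.3, 63.3, 68.6, 75.2, 92.4, 99.6.
The total first reaches 66 DD on day 6.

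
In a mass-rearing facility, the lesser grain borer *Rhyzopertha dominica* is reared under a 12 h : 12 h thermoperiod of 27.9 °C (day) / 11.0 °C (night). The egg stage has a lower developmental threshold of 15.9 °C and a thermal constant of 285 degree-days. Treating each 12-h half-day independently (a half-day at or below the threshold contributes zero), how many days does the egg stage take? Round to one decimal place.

Day half: max(0, 27.9 − 15.9) × 0.5 = 12.0 × 0.5 = 6.00 DD.
Night half: max(0, 11.0 − 15.9) × 0.5 = 0.0 × 0.5 = 0.00 DD.
Per 24 h: 6.00 DD/day.
Duration = 285 / 6.00 = 47.500 ≈ 47.5 days.

47.5 days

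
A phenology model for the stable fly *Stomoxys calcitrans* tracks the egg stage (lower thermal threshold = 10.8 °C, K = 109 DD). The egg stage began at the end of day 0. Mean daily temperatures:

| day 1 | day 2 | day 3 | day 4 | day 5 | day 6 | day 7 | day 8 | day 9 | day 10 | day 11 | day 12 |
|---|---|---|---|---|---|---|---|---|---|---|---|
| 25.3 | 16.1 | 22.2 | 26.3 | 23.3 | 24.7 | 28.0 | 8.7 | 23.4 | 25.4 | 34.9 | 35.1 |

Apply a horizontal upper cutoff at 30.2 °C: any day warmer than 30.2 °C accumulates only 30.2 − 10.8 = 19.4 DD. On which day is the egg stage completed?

Daily DD above 10.8 °C (capped at 19.4): 14.5, 5.3, 11.4, 15.5, 12.5, 13.9, 17.2, 0.0, 12.6, 14.6, 19.4, 19.4.
Cumulative: 14.5, 19.8, 31.2, 46.7, 59.2, 73.1, 90.3, 90.3, 102.9, 117.5, 136.9, 156.3.
The total first reaches 109 DD on day 10.

day 10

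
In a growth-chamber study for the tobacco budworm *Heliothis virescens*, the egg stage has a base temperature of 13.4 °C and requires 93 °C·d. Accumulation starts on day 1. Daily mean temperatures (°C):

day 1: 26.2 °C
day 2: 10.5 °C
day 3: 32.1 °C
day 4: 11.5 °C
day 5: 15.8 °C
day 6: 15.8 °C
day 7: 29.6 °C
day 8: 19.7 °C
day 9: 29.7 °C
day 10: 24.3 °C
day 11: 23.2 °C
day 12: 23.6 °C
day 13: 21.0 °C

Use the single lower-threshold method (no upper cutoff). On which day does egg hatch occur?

Daily DD above 13.4 °C: 12.8, 0.0, 18.7, 0.0, 2.4, 2.4, 16.2, 6.3, 16.3, 10.9, 9.8, 10.2, 7.6.
Cumulative: 12.8, 12.8, 31.5, 31.5, 33.9, 36.3, 52.5, 58.8, 75.1, 86.0, 95.8, 106.0, 113.6.
The total first reaches 93 DD on day 11.

day 11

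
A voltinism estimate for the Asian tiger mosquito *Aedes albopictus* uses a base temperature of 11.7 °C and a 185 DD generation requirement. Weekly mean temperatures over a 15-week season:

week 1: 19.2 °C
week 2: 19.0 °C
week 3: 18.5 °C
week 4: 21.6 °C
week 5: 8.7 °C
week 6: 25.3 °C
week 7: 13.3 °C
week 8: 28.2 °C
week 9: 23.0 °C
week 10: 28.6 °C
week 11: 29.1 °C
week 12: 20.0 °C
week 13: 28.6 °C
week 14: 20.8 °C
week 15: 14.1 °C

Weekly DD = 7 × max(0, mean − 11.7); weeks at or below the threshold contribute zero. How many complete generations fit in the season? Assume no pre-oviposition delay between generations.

5 generations

Weekly DD (7 × max(0, T̄ − 11.7)): 52.5, 51.1, 47.6, 69.3, 0.0, 95.2, 11.2, 115.5, 79.1, 118.3, 121.8, 58.1, 118.3, 63.7, 16.8.
Season total = 1018.5 DD.
Complete generations = ⌊1018.5 / 185⌋ = 5.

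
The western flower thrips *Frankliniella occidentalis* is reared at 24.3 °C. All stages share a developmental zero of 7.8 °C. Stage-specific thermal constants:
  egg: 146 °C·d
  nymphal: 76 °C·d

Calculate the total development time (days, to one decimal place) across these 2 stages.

Daily accumulation at 24.3 °C = 24.3 − 7.8 = 16.5 DD/day.
Total K = 146 + 76 = 222 DD.
Total duration = 222 / 16.5 = 13.455 ≈ 13.5 days.

13.5 days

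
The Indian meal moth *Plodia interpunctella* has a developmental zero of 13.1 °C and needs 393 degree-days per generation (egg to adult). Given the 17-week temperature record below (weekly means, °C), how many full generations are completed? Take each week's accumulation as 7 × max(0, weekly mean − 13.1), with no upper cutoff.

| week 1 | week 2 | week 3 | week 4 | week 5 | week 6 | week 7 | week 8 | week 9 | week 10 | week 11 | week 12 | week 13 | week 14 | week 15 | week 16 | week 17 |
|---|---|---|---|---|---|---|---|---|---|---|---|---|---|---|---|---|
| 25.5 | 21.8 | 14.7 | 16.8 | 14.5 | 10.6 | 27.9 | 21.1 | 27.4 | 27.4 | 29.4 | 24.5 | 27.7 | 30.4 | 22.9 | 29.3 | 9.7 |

Weekly DD (7 × max(0, T̄ − 13.1)): 86.8, 60.9, 11.2, 25.9, 9.8, 0.0, 103.6, 56.0, 100.1, 100.1, 114.1, 79.8, 102.2, 121.1, 68.6, 113.4, 0.0.
Season total = 1153.6 DD.
Complete generations = ⌊1153.6 / 393⌋ = 2.

2 generations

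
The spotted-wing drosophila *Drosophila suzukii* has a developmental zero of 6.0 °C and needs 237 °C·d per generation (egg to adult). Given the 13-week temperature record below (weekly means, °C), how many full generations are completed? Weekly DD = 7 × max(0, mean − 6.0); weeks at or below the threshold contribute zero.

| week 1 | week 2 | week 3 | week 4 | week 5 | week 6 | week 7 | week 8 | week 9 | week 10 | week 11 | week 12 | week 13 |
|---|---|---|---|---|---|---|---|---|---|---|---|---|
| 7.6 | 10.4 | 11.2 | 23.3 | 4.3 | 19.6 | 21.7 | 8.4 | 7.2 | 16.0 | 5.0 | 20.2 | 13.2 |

2 generations

Weekly DD (7 × max(0, T̄ − 6.0)): 11.2, 30.8, 36.4, 121.1, 0.0, 95.2, 109.9, 16.8, 8.4, 70.0, 0.0, 99.4, 50.4.
Season total = 649.6 DD.
Complete generations = ⌊649.6 / 237⌋ = 2.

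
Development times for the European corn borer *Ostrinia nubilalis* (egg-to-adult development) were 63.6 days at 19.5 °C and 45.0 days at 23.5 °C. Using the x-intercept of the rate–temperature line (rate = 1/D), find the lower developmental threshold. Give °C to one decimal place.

9.8 °C

Under the model K = D·(T − T_b), so D₁·(T₁ − T_b) = D₂·(T₂ − T_b).
63.6·(19.5 − T_b) = 45.0·(23.5 − T_b)
T_b = (63.6·19.5 − 45.0·23.5) / (63.6 − 45.0) = 182.70 / 18.6 = 9.823 °C ≈ 9.8 °C.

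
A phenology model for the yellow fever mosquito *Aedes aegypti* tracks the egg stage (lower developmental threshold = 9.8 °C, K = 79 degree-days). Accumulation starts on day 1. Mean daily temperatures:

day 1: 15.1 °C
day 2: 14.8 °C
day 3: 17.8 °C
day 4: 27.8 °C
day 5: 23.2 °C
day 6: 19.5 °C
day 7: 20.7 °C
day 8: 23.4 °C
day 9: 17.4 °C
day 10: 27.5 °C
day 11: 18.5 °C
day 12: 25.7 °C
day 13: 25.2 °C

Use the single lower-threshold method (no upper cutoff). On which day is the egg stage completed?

Daily DD above 9.8 °C: 5.3, 5.0, 8.0, 18.0, 13.4, 9.7, 10.9, 13.6, 7.6, 17.7, 8.7, 15.9, 15.4.
Cumulative: 5.3, 10.3, 18.3, 36.3, 49.7, 59.4, 70.3, 83.9, 91.5, 109.2, 117.9, 133.8, 149.2.
The total first reaches 79 DD on day 8.

day 8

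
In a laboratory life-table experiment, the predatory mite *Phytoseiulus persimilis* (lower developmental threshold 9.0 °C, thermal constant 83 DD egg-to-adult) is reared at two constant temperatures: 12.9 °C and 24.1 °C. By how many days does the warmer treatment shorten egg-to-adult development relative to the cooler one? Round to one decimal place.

15.8 days

At 12.9 °C: 83 / (12.9 − 9.0) = 83 / 3.9 = 21.282 d.
At 24.1 °C: 83 / (24.1 − 9.0) = 83 / 15.1 = 5.497 d.
Difference = |21.282 − 5.497| = 15.785 ≈ 15.8 days.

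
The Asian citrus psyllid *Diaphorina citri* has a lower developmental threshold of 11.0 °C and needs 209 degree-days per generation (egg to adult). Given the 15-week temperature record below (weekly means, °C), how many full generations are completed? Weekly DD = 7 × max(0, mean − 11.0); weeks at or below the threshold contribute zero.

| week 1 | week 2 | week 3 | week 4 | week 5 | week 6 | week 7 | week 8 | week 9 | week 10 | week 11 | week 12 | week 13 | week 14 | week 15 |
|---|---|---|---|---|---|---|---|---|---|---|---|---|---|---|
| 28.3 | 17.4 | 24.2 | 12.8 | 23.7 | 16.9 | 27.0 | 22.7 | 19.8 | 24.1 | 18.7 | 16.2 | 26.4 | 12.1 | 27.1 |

5 generations

Weekly DD (7 × max(0, T̄ − 11.0)): 121.1, 44.8, 92.4, 12.6, 88.9, 41.3, 112.0, 81.9, 61.6, 91.7, 53.9, 36.4, 107.8, 7.7, 112.7.
Season total = 1066.8 DD.
Complete generations = ⌊1066.8 / 209⌋ = 5.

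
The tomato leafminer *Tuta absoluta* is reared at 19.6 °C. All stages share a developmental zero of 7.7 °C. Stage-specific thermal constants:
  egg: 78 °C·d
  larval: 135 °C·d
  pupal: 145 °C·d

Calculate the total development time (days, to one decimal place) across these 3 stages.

30.1 days

Daily accumulation at 19.6 °C = 19.6 − 7.7 = 11.9 DD/day.
Total K = 78 + 135 + 145 = 358 DD.
Total duration = 358 / 11.9 = 30.084 ≈ 30.1 days.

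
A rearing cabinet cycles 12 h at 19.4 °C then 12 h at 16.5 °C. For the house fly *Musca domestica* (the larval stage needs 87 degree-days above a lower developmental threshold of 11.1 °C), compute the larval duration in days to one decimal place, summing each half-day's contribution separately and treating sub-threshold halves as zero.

12.7 days

Day half: max(0, 19.4 − 11.1) × 0.5 = 8.3 × 0.5 = 4.15 DD.
Night half: max(0, 16.5 − 11.1) × 0.5 = 5.4 × 0.5 = 2.70 DD.
Per 24 h: 6.85 DD/day.
Duration = 87 / 6.85 = 12.701 ≈ 12.7 days.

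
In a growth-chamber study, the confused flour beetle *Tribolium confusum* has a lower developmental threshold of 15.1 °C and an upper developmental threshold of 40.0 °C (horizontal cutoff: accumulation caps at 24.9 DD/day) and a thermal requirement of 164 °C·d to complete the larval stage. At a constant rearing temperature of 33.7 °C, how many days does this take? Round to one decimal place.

Daily accumulation = 33.7 − 15.1 = 18.6 DD/day.
Duration = 164 / 18.6 = 8.817 ≈ 8.8 days.

8.8 days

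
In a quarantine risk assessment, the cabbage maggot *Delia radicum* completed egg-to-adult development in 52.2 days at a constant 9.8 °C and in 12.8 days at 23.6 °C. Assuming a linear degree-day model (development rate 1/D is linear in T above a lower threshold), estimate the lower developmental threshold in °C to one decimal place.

Under the model K = D·(T − T_b), so D₁·(T₁ − T_b) = D₂·(T₂ − T_b).
52.2·(9.8 − T_b) = 12.8·(23.6 − T_b)
T_b = (52.2·9.8 − 12.8·23.6) / (52.2 − 12.8) = 209.48 / 39.4 = 5.317 °C ≈ 5.3 °C.

5.3 °C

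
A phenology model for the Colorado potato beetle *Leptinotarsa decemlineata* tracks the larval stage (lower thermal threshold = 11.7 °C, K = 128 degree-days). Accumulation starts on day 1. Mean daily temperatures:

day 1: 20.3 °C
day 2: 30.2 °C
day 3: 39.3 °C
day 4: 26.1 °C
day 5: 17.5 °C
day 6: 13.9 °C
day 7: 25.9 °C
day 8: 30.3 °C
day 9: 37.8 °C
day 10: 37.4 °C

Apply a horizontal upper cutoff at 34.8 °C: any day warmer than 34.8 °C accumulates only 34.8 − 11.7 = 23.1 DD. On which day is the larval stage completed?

Daily DD above 11.7 °C (capped at 23.1): 8.6, 18.5, 23.1, 14.4, 5.8, 2.2, 14.2, 18.6, 23.1, 23.1.
Cumulative: 8.6, 27.1, 50.2, 64.6, 70.4, 72.6, 86.8, 105.4, 128.5, 151.6.
The total first reaches 128 DD on day 9.

day 9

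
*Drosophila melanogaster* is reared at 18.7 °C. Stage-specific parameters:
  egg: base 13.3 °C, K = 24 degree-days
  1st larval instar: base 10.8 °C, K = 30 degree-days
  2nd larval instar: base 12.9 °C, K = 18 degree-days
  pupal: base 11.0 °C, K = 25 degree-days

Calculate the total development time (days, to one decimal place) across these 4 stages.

14.6 days

egg: 24 / (18.7 − 13.3) = 24 / 5.4 = 4.444 d.
1st larval instar: 30 / (18.7 − 10.8) = 30 / 7.9 = 3.797 d.
2nd larval instar: 18 / (18.7 − 12.9) = 18 / 5.8 = 3.103 d.
pupal: 25 / (18.7 − 11.0) = 25 / 7.7 = 3.247 d.
Sum = 14.592 ≈ 14.6 days.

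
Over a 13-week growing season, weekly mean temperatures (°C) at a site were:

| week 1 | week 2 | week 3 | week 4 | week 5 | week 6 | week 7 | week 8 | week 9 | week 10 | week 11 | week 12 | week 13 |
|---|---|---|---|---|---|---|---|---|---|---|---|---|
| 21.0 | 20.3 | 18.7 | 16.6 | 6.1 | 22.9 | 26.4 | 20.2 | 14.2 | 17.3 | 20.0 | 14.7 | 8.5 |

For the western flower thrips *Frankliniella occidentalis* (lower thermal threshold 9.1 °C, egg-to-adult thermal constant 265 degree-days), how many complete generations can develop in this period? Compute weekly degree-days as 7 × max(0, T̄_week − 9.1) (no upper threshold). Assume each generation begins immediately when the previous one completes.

2 generations

Weekly DD (7 × max(0, T̄ − 9.1)): 83.3, 78.4, 67.2, 52.5, 0.0, 96.6, 121.1, 77.7, 35.7, 57.4, 76.3, 39.2, 0.0.
Season total = 785.4 DD.
Complete generations = ⌊785.4 / 265⌋ = 2.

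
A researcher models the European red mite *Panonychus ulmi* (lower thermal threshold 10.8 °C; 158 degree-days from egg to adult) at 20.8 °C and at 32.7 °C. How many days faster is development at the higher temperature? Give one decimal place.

At 20.8 °C: 158 / (20.8 − 10.8) = 158 / 10.0 = 15.800 d.
At 32.7 °C: 158 / (32.7 − 10.8) = 158 / 21.9 = 7.215 d.
Difference = |15.800 − 7.215| = 8.585 ≈ 8.6 days.

8.6 days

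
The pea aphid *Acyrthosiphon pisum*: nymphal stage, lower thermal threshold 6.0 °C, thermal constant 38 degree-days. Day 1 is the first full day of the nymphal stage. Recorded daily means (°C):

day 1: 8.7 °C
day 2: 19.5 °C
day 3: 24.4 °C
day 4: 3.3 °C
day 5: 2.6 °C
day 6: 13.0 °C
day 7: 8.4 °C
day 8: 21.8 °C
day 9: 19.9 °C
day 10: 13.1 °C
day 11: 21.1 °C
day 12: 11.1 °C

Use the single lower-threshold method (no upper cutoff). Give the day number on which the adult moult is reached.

day 6

Daily DD above 6.0 °C: 2.7, 13.5, 18.4, 0.0, 0.0, 7.0, 2.4, 15.8, 13.9, 7.1, 15.1, 5.1.
Cumulative: 2.7, 16.2, 34.6, 34.6, 34.6, 41.6, 44.0, 59.8, 73.7, 80.8, 95.9, 101.0.
The total first reaches 38 DD on day 6.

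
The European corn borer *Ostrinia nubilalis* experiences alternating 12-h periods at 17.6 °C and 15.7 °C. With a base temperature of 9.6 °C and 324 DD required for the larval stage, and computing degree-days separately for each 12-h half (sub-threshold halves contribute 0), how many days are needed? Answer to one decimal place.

Day half: max(0, 17.6 − 9.6) × 0.5 = 8.0 × 0.5 = 4.00 DD.
Night half: max(0, 15.7 − 9.6) × 0.5 = 6.1 × 0.5 = 3.05 DD.
Per 24 h: 7.05 DD/day.
Duration = 324 / 7.05 = 45.957 ≈ 46.0 days.

46.0 days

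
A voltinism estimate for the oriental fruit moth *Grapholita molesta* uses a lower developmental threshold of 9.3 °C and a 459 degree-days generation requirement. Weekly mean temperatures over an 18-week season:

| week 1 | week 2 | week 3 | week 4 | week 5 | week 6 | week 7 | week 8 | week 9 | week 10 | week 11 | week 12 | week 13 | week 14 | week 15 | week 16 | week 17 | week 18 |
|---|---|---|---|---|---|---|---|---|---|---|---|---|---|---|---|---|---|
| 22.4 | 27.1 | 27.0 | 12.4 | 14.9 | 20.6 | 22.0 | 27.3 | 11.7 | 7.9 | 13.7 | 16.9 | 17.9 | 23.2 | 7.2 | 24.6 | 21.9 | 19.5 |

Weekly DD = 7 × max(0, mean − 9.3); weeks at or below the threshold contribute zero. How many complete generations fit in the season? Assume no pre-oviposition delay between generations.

Weekly DD (7 × max(0, T̄ − 9.3)): 91.7, 124.6, 123.9, 21.7, 39.2, 79.1, 88.9, 126.0, 16.8, 0.0, 30.8, 53.2, 60.2, 97.3, 0.0, 107.1, 88.2, 71.4.
Season total = 1220.1 DD.
Complete generations = ⌊1220.1 / 459⌋ = 2.

2 generations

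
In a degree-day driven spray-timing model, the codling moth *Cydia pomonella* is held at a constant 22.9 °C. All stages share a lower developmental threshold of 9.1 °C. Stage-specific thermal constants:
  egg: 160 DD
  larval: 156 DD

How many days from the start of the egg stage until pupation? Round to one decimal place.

22.9 days

Daily accumulation at 22.9 °C = 22.9 − 9.1 = 13.8 DD/day.
Total K = 160 + 156 = 316 DD.
Total duration = 316 / 13.8 = 22.899 ≈ 22.9 days.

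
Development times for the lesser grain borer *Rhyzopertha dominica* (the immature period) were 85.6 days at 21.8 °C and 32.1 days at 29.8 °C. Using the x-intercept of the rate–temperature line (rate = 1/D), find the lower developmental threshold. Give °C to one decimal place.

17.0 °C

Linear rate model ⇒ the product D·(T − T_b) is constant across temperatures.
85.6·(21.8 − T_b) = 32.1·(29.8 − T_b)
T_b = (85.6·21.8 − 32.1·29.8) / (85.6 − 32.1) = 909.50 / 53.5 = 17.000 °C ≈ 17.0 °C.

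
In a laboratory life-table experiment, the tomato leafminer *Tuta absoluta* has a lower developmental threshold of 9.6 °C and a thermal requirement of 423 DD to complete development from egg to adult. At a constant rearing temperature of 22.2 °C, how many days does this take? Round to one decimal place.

Daily accumulation = 22.2 − 9.6 = 12.6 DD/day.
Duration = 423 / 12.6 = 33.571 ≈ 33.6 days.

33.6 days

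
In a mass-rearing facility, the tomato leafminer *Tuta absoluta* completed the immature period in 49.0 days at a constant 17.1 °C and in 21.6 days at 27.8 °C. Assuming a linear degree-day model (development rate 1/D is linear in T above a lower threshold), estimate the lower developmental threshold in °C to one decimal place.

Under the model K = D·(T − T_b), so D₁·(T₁ − T_b) = D₂·(T₂ − T_b).
49.0·(17.1 − T_b) = 21.6·(27.8 − T_b)
T_b = (49.0·17.1 − 21.6·27.8) / (49.0 − 21.6) = 237.42 / 27.4 = 8.665 °C ≈ 8.7 °C.

8.7 °C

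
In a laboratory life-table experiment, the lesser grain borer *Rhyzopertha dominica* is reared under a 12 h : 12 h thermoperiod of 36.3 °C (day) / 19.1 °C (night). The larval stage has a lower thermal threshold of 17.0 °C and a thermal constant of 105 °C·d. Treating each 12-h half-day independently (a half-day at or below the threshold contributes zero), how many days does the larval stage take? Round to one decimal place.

9.8 days

Day half: max(0, 36.3 − 17.0) × 0.5 = 19.3 × 0.5 = 9.65 DD.
Night half: max(0, 19.1 − 17.0) × 0.5 = 2.1 × 0.5 = 1.05 DD.
Per 24 h: 10.70 DD/day.
Duration = 105 / 10.70 = 9.813 ≈ 9.8 days.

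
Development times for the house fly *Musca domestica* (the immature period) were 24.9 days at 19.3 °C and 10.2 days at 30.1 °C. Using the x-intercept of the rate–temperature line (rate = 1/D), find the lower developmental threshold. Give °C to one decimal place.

Under the model K = D·(T − T_b), so D₁·(T₁ − T_b) = D₂·(T₂ − T_b).
24.9·(19.3 − T_b) = 10.2·(30.1 − T_b)
T_b = (24.9·19.3 − 10.2·30.1) / (24.9 − 10.2) = 173.55 / 14.7 = 11.806 °C ≈ 11.8 °C.

11.8 °C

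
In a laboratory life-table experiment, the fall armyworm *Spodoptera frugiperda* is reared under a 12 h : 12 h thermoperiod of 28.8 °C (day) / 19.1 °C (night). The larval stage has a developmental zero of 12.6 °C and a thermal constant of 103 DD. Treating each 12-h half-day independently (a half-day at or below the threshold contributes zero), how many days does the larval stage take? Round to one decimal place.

9.1 days

Day half: max(0, 28.8 − 12.6) × 0.5 = 16.2 × 0.5 = 8.10 DD.
Night half: max(0, 19.1 − 12.6) × 0.5 = 6.5 × 0.5 = 3.25 DD.
Per 24 h: 11.35 DD/day.
Duration = 103 / 11.35 = 9.075 ≈ 9.1 days.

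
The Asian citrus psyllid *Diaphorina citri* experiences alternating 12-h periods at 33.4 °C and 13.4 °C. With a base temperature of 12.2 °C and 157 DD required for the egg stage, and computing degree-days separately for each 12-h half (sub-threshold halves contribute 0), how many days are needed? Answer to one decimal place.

Day half: max(0, 33.4 − 12.2) × 0.5 = 21.2 × 0.5 = 10.60 DD.
Night half: max(0, 13.4 − 12.2) × 0.5 = 1.2 × 0.5 = 0.60 DD.
Per 24 h: 11.20 DD/day.
Duration = 157 / 11.20 = 14.018 ≈ 14.0 days.

14.0 days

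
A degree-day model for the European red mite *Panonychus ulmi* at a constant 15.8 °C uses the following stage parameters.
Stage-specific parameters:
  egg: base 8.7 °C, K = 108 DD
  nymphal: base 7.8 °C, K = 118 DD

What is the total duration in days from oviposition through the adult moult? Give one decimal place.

egg: 108 / (15.8 − 8.7) = 108 / 7.1 = 15.211 d.
nymphal: 118 / (15.8 − 7.8) = 118 / 8.0 = 14.750 d.
Sum = 29.961 ≈ 30.0 days.

30.0 days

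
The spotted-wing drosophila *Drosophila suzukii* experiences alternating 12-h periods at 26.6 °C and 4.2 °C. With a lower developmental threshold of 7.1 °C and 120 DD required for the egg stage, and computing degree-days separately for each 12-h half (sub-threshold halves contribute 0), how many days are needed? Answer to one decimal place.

12.3 days

Day half: max(0, 26.6 − 7.1) × 0.5 = 19.5 × 0.5 = 9.75 DD.
Night half: max(0, 4.2 − 7.1) × 0.5 = 0.0 × 0.5 = 0.00 DD.
Per 24 h: 9.75 DD/day.
Duration = 120 / 9.75 = 12.308 ≈ 12.3 days.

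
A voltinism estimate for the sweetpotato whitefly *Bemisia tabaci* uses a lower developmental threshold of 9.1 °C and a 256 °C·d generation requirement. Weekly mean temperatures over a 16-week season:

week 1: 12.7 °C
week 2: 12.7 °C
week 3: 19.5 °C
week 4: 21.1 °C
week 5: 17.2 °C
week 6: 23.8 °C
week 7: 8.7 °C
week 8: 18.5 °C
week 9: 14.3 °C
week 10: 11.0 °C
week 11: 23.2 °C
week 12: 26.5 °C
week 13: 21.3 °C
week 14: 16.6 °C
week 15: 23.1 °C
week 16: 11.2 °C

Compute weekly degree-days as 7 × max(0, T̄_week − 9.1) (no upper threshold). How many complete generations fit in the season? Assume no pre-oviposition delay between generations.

3 generations

Weekly DD (7 × max(0, T̄ − 9.1)): 25.2, 25.2, 72.8, 84.0, 56.7, 102.9, 0.0, 65.8, 36.4, 13.3, 98.7, 121.8, 85.4, 52.5, 98.0, 14.7.
Season total = 953.4 DD.
Complete generations = ⌊953.4 / 256⌋ = 3.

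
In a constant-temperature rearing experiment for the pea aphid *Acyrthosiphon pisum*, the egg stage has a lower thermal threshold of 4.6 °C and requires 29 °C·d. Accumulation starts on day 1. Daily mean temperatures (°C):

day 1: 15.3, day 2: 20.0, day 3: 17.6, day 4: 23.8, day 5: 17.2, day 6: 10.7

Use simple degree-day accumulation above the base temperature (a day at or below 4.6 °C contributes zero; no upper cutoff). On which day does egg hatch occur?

day 3

Daily DD above 4.6 °C: 10.7, 15.4, 13.0, 19.2, 12.6, 6.1.
Cumulative: 10.7, 26.1, 39.1, 58.3, 70.9, 77.0.
The total first reaches 29 DD on day 3.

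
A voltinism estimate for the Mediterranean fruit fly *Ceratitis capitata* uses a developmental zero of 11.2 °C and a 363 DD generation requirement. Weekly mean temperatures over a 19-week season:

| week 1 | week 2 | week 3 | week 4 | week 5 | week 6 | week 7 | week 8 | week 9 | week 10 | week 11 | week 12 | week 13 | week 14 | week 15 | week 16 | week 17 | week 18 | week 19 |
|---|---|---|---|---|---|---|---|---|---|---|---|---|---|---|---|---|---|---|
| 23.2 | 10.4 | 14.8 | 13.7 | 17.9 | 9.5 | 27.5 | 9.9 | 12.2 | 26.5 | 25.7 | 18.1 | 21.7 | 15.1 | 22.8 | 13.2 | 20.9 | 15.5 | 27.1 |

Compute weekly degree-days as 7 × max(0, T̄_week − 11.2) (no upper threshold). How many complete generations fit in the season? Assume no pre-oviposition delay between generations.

2 generations

Weekly DD (7 × max(0, T̄ − 11.2)): 84.0, 0.0, 25.2, 17.5, 46.9, 0.0, 114.1, 0.0, 7.0, 107.1, 101.5, 48.3, 73.5, 27.3, 81.2, 14.0, 67.9, 30.1, 111.3.
Season total = 956.9 DD.
Complete generations = ⌊956.9 / 363⌋ = 2.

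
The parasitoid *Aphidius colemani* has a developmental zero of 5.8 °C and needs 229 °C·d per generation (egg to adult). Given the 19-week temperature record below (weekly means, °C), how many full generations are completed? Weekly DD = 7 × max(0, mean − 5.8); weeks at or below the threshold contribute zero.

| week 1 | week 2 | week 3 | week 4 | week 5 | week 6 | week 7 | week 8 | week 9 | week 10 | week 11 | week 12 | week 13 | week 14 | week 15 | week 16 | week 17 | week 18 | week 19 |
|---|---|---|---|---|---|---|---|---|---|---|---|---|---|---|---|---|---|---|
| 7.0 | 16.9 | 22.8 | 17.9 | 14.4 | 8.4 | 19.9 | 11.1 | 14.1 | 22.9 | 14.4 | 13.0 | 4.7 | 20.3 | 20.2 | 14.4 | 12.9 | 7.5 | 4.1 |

4 generations

Weekly DD (7 × max(0, T̄ − 5.8)): 8.4, 77.7, 119.0, 84.7, 60.2, 18.2, 98.7, 37.1, 58.1, 119.7, 60.2, 50.4, 0.0, 101.5, 100.8, 60.2, 49.7, 11.9, 0.0.
Season total = 1116.5 DD.
Complete generations = ⌊1116.5 / 229⌋ = 4.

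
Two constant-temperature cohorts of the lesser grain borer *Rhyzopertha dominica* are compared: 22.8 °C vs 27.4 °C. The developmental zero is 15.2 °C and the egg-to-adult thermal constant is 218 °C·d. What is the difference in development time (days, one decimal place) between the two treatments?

10.8 days

At 22.8 °C: 218 / (22.8 − 15.2) = 218 / 7.6 = 28.684 d.
At 27.4 °C: 218 / (27.4 − 15.2) = 218 / 12.2 = 17.869 d.
Difference = |28.684 − 17.869| = 10.815 ≈ 10.8 days.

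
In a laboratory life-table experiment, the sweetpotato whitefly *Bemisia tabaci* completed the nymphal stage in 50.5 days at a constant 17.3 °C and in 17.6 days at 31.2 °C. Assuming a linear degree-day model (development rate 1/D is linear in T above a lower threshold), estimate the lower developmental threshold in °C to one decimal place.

Under the model K = D·(T − T_b), so D₁·(T₁ − T_b) = D₂·(T₂ − T_b).
50.5·(17.3 − T_b) = 17.6·(31.2 − T_b)
T_b = (50.5·17.3 − 17.6·31.2) / (50.5 − 17.6) = 324.53 / 32.9 = 9.864 °C ≈ 9.9 °C.

9.9 °C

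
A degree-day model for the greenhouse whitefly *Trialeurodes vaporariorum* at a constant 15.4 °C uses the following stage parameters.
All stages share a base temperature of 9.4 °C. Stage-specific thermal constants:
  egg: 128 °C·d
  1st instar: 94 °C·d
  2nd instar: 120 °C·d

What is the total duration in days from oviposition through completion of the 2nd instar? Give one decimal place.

57.0 days

Daily accumulation at 15.4 °C = 15.4 − 9.4 = 6.0 DD/day.
Total K = 128 + 94 + 120 = 342 DD.
Total duration = 342 / 6.0 = 57.000 ≈ 57.0 days.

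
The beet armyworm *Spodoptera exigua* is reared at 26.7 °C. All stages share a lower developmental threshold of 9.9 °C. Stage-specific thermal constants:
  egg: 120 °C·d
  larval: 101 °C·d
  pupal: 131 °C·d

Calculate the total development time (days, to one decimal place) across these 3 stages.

Daily accumulation at 26.7 °C = 26.7 − 9.9 = 16.8 DD/day.
Total K = 120 + 101 + 131 = 352 DD.
Total duration = 352 / 16.8 = 20.952 ≈ 21.0 days.

21.0 days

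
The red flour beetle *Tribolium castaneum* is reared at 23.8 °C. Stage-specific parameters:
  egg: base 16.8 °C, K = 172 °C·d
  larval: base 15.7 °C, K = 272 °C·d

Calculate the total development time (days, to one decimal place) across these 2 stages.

egg: 172 / (23.8 − 16.8) = 172 / 7.0 = 24.571 d.
larval: 272 / (23.8 − 15.7) = 272 / 8.1 = 33.580 d.
Sum = 58.152 ≈ 58.2 days.

58.2 days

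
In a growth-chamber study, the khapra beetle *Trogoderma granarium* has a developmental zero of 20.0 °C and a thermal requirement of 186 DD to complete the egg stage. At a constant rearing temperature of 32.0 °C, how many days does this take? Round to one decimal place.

15.5 days

Daily accumulation = 32.0 − 20.0 = 12.0 DD/day.
Duration = 186 / 12.0 = 15.500 ≈ 15.5 days.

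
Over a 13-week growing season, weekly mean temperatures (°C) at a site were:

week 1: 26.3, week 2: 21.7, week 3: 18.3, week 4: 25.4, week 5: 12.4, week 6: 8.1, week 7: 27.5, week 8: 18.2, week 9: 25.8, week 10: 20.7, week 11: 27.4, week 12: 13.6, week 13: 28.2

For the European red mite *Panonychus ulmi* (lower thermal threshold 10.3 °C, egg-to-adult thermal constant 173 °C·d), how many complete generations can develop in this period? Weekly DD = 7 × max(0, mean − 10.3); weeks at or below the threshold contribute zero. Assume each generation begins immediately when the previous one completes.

Weekly DD (7 × max(0, T̄ − 10.3)): 112.0, 79.8, 56.0, 105.7, 14.7, 0.0, 120.4, 55.3, 108.5, 72.8, 119.7, 23.1, 125.3.
Season total = 993.3 DD.
Complete generations = ⌊993.3 / 173⌋ = 5.

5 generations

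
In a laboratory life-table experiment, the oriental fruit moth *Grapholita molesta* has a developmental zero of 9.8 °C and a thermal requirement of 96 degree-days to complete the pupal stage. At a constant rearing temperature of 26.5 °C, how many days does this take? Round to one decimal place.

5.7 days

Daily accumulation = 26.5 − 9.8 = 16.7 DD/day.
Duration = 96 / 16.7 = 5.749 ≈ 5.7 days.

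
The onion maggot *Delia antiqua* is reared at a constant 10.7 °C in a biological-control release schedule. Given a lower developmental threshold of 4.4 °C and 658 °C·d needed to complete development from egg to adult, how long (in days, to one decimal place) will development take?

104.4 days

Daily accumulation = 10.7 − 4.4 = 6.3 DD/day.
Duration = 658 / 6.3 = 104.444 ≈ 104.4 days.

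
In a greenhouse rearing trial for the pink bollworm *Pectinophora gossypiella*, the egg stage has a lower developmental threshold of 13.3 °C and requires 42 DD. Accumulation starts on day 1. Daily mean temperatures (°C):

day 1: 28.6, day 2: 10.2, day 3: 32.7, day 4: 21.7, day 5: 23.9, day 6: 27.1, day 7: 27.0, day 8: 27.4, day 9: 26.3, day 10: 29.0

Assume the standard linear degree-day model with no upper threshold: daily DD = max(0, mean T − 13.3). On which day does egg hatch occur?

Daily DD above 13.3 °C: 15.3, 0.0, 19.4, 8.4, 10.6, 13.8, 13.7, 14.1, 13.0, 15.7.
Cumulative: 15.3, 15.3, 34.7, 43.1, 53.7, 67.5, 81.2, 95.3, 108.3, 124.0.
The total first reaches 42 DD on day 4.

day 4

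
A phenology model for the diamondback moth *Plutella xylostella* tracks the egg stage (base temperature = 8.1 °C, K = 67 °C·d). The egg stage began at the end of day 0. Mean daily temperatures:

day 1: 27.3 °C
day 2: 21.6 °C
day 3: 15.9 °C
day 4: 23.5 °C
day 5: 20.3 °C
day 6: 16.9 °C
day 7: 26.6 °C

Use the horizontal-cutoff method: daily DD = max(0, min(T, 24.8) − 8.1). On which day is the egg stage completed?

Daily DD above 8.1 °C (capped at 16.7): 16.7, 13.5, 7.8, 15.4, 12.2, 8.8, 16.7.
Cumulative: 16.7, 30.2, 38.0, 53.4, 65.6, 74.4, 91.1.
The total first reaches 67 DD on day 6.

day 6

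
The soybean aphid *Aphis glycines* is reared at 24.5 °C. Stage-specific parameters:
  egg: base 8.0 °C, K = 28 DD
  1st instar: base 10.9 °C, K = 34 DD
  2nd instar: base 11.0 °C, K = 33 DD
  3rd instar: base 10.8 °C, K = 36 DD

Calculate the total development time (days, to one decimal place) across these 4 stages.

9.3 days

egg: 28 / (24.5 − 8.0) = 28 / 16.5 = 1.697 d.
1st instar: 34 / (24.5 − 10.9) = 34 / 13.6 = 2.500 d.
2nd instar: 33 / (24.5 − 11.0) = 33 / 13.5 = 2.444 d.
3rd instar: 36 / (24.5 − 10.8) = 36 / 13.7 = 2.628 d.
Sum = 9.269 ≈ 9.3 days.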